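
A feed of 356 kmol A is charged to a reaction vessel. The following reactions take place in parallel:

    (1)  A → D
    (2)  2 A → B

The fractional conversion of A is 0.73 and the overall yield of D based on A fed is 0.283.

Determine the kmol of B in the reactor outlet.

79.6 kmol

Yield of D: 1ξ₁ / 356 = 0.283 → ξ₁ = 100.7 kmol.
Conversion of A: 1ξ₁ + 2ξ₂ = 0.73 × 356 = 259.9 → ξ₂ = 79.57 kmol.
Outlet amounts (n = n₀ + Σ ν·ξ):
  A: 356 − 1(100.7) − 2(79.57) = 96.12
  D: 0 + 1(100.7) = 100.7
  B: 0 + 1(79.57) = 79.57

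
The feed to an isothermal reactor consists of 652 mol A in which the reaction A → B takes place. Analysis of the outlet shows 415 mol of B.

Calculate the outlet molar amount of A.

237 mol

For B: n = n₀ + 1ξ → 415 = 0 + 1ξ, giving ξ = 415 mol.
Outlet amounts (n = n₀ + ν ξ):
  A: 652 − 1(415) = 237
  B: 0 + 1(415) = 415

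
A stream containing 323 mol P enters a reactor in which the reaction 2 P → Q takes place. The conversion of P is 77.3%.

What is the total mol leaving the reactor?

P reacted = 0.773 × 323 = 249.7 mol; ν_P = −2, so ξ = 249.7/2 = 124.8 mol.
Outlet amounts (n = n₀ + ν ξ):
  P: 323 − 2(124.8) = 73.32
  Q: 0 + 1(124.8) = 124.8
Total out = 73.32 + 124.8 = 198.2 mol.

198 mol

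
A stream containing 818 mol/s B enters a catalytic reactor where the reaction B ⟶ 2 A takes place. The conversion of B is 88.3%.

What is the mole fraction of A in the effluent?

0.938

B reacted = 0.883 × 818 = 722.3 mol/s; ν_B = −1, so ξ = 722.3/1 = 722.3 mol/s.
Outlet amounts (n = n₀ + ν ξ):
  B: 818 − 1(722.3) = 95.71
  A: 0 + 2(722.3) = 1445
Total out = 1540 mol/s; y_A = 1445 / 1540 = 0.9379.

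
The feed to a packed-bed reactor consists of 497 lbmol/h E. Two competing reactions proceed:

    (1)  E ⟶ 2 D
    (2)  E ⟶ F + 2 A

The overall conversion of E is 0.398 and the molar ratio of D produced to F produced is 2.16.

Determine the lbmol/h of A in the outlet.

Conversion of E: E consumed = 0.398 × 497 = 197.8 lbmol/h = 1ξ₁ + 1ξ₂.
Selectivity: 2ξ₁ / (1ξ₂) = 2.16 → ξ₁ = 1.08 ξ₂.
Substitute: (1·1.08 + 1) ξ₂ = 197.8 → ξ₂ = 95.1 lbmol/h, ξ₁ = 102.7 lbmol/h.
Outlet amounts (n = n₀ + Σ ν·ξ):
  E: 497 − 1(102.7) − 1(95.1) = 299.2
  D: 0 + 2(102.7) = 205.4
  F: 0 + 1(95.1) = 95.1
  A: 0 + 2(95.1) = 190.2

190 lbmol/h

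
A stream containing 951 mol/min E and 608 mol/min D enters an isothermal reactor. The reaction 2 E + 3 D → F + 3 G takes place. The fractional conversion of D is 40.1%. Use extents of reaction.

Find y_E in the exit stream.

D reacted = 0.401 × 608 = 243.8 mol/min; ν_D = −3, so ξ = 243.8/3 = 81.27 mol/min.
Outlet amounts (n = n₀ + ν ξ):
  E: 951 − 2(81.27) = 788.5
  D: 608 − 3(81.27) = 364.2
  F: 0 + 1(81.27) = 81.27
  G: 0 + 3(81.27) = 243.8
Total out = 1478 mol/min; y_E = 788.5 / 1478 = 0.5336.

0.534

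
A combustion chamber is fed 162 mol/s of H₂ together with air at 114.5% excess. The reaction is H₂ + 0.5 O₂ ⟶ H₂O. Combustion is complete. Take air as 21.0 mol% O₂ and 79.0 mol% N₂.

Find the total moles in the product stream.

908 mol/s

Stoichiometric O₂ = 0.5 × 162 = 81 mol/s; O₂ fed = 81 × 2.145 = 173.7 mol/s.
N₂ fed = 173.7 × 79/21 = 653.6 mol/s.
Fuel reacted = 1 × 162 → ξ = 162 mol/s.
Outlet (n = n₀ + ν ξ):
  H₂: 162 − 1(162) = 0
  O₂: 173.7 − 0.5(162) = 92.75
  N₂: 653.6 (inert)
  H₂O: 0 + 1(162) = 162
Total out = 0 + 92.75 + 653.6 + 162 = 908.4 mol/s.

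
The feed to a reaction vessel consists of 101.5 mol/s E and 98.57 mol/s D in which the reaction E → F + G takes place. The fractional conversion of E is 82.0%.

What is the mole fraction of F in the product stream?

0.294

E reacted = 0.82 × 101.5 = 83.23 mol/s; ν_E = −1, so ξ = 83.23/1 = 83.23 mol/s.
Outlet amounts (n = n₀ + ν ξ):
  E: 101.5 − 1(83.23) = 18.27
  F: 0 + 1(83.23) = 83.23
  G: 0 + 1(83.23) = 83.23
  D: 98.57 (inert)
Total out = 283.3 mol/s; y_F = 83.23 / 283.3 = 0.2938.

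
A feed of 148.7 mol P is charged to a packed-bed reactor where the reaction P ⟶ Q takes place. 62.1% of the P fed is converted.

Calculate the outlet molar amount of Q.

P reacted = 0.621 × 148.7 = 92.34 mol; ν_P = −1, so ξ = 92.34/1 = 92.34 mol.
Outlet amounts (n = n₀ + ν ξ):
  P: 148.7 − 1(92.34) = 56.36
  Q: 0 + 1(92.34) = 92.34

92.3 mol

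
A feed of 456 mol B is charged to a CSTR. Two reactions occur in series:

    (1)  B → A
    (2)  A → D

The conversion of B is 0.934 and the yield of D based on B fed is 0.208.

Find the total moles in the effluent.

456 mol

Conversion of B: B consumed = 1ξ₁ = 0.934 × 456 → ξ₁ = 425.9 mol.
Yield of D: 1ξ₂ / 456 = 0.208 → ξ₂ = 94.85 mol.
Outlet amounts (n = n₀ + Σ ν·ξ):
  B: 456 − 1(425.9) = 30.1
  A: 0 + 1(425.9) − 1(94.85) = 331.1
  D: 0 + 1(94.85) = 94.85
Total out = 30.1 + 331.1 + 94.85 = 456 mol.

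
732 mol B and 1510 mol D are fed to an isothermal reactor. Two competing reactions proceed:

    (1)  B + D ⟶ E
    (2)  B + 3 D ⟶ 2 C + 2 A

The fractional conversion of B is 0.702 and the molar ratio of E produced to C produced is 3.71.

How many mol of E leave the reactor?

453 mol

Conversion of B: B consumed = 0.702 × 732 = 513.9 mol = 1ξ₁ + 1ξ₂.
Selectivity: 1ξ₁ / (2ξ₂) = 3.71 → ξ₁ = 7.42 ξ₂.
Substitute: (1·7.42 + 1) ξ₂ = 513.9 → ξ₂ = 61.03 mol, ξ₁ = 452.8 mol.
Outlet amounts (n = n₀ + Σ ν·ξ):
  B: 732 − 1(452.8) − 1(61.03) = 218.1
  D: 1510 − 1(452.8) − 3(61.03) = 874.1
  E: 0 + 1(452.8) = 452.8
  C: 0 + 2(61.03) = 122.1
  A: 0 + 2(61.03) = 122.1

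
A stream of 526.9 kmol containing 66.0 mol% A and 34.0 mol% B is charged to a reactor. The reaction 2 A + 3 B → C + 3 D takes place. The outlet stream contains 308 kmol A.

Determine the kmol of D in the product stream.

For A: n = n₀ − 2ξ → 308 = 347.8 − 2ξ, giving ξ = 19.88 kmol.
Outlet amounts (n = n₀ + ν ξ):
  A: 347.8 − 2(19.88) = 308
  B: 179.1 − 3(19.88) = 119.5
  C: 0 + 1(19.88) = 19.88
  D: 0 + 3(19.88) = 59.63

59.6 kmol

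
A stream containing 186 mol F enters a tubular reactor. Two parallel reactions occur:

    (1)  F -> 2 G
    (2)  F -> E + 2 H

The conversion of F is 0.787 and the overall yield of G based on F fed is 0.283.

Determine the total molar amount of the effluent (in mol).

452 mol

Yield of G: 2ξ₁ / 186 = 0.283 → ξ₁ = 26.32 mol.
Conversion of F: 1ξ₁ + 1ξ₂ = 0.787 × 186 = 146.4 → ξ₂ = 120.1 mol.
Outlet amounts (n = n₀ + Σ ν·ξ):
  F: 186 − 1(26.32) − 1(120.1) = 39.62
  G: 0 + 2(26.32) = 52.64
  E: 0 + 1(120.1) = 120.1
  H: 0 + 2(120.1) = 240.1
Total out = 39.62 + 52.64 + 120.1 + 240.1 = 452.4 mol.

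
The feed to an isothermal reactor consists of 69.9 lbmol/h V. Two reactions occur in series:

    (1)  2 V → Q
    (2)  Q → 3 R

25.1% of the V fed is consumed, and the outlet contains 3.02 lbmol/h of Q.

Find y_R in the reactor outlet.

0.238

Conversion of V: V consumed = 2ξ₁ = 0.251 × 69.9 → ξ₁ = 8.772 lbmol/h.
Q balance: n_Q = 0 + 1ξ₁ − 1ξ₂ = 3.02 → ξ₂ = (1·8.772 − 3.02)/1 = 5.752 lbmol/h.
Outlet amounts (n = n₀ + Σ ν·ξ):
  V: 69.9 − 2(8.772) = 52.36
  Q: 0 + 1(8.772) − 1(5.752) = 3.02
  R: 0 + 3(5.752) = 17.26
Total out = 72.63 lbmol/h; y_R = 17.26 / 72.63 = 0.2376.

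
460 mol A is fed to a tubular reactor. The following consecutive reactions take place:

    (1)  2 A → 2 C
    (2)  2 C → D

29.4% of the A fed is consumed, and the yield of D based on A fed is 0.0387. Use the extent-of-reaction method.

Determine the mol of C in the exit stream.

99.6 mol

Conversion of A: A consumed = 2ξ₁ = 0.294 × 460 → ξ₁ = 67.62 mol.
Yield of D: 1ξ₂ / 460 = 0.0387 → ξ₂ = 17.8 mol.
Outlet amounts (n = n₀ + Σ ν·ξ):
  A: 460 − 2(67.62) = 324.8
  C: 0 + 2(67.62) − 2(17.8) = 99.64
  D: 0 + 1(17.8) = 17.8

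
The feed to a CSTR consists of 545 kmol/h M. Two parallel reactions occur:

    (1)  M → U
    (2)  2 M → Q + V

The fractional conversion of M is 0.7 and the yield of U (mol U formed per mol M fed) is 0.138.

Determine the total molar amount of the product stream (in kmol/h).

545 kmol/h

Yield of U: 1ξ₁ / 545 = 0.138 → ξ₁ = 75.21 kmol/h.
Conversion of M: 1ξ₁ + 2ξ₂ = 0.7 × 545 = 381.5 → ξ₂ = 153.1 kmol/h.
Outlet amounts (n = n₀ + Σ ν·ξ):
  M: 545 − 1(75.21) − 2(153.1) = 163.5
  U: 0 + 1(75.21) = 75.21
  Q: 0 + 1(153.1) = 153.1
  V: 0 + 1(153.1) = 153.1
Total out = 163.5 + 75.21 + 153.1 + 153.1 = 545 kmol/h.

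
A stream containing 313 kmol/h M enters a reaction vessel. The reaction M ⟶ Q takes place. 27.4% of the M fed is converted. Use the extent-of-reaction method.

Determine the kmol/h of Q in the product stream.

85.8 kmol/h

M reacted = 0.274 × 313 = 85.76 kmol/h; ν_M = −1, so ξ = 85.76/1 = 85.76 kmol/h.
Outlet amounts (n = n₀ + ν ξ):
  M: 313 − 1(85.76) = 227.2
  Q: 0 + 1(85.76) = 85.76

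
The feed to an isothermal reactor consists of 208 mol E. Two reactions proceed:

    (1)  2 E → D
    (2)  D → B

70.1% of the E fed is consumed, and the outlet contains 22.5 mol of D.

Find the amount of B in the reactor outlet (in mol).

Conversion of E: E consumed = 2ξ₁ = 0.701 × 208 → ξ₁ = 72.9 mol.
D balance: n_D = 0 + 1ξ₁ − 1ξ₂ = 22.5 → ξ₂ = (1·72.9 − 22.5)/1 = 50.4 mol.
Outlet amounts (n = n₀ + Σ ν·ξ):
  E: 208 − 2(72.9) = 62.19
  D: 0 + 1(72.9) − 1(50.4) = 22.5
  B: 0 + 1(50.4) = 50.4

50.4 mol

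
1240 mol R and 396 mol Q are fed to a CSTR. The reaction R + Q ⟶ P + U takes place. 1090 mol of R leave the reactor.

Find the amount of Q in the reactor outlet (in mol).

For R: n = n₀ − 1ξ → 1090 = 1240 − 1ξ, giving ξ = 150 mol.
Outlet amounts (n = n₀ + ν ξ):
  R: 1240 − 1(150) = 1090
  Q: 396 − 1(150) = 246
  P: 0 + 1(150) = 150
  U: 0 + 1(150) = 150

246 mol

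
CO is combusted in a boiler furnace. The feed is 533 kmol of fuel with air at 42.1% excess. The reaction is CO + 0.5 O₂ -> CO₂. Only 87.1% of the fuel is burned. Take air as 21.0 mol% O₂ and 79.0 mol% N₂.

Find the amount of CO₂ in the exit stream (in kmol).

464 kmol

Stoichiometric O₂ = 0.5 × 533 = 266.5 kmol; O₂ fed = 266.5 × 1.421 = 378.7 kmol.
N₂ fed = 378.7 × 79/21 = 1425 kmol.
Fuel reacted = 0.871 × 533 → ξ = 464.2 kmol.
Outlet (n = n₀ + ν ξ):
  CO: 533 − 1(464.2) = 68.76
  O₂: 378.7 − 0.5(464.2) = 146.6
  N₂: 1425 (inert)
  CO₂: 0 + 1(464.2) = 464.2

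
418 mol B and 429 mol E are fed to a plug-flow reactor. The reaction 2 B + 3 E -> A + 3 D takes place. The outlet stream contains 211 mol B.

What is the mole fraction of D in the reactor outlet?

0.418

For B: n = n₀ − 2ξ → 211 = 418 − 2ξ, giving ξ = 103.5 mol.
Outlet amounts (n = n₀ + ν ξ):
  B: 418 − 2(103.5) = 211
  E: 429 − 3(103.5) = 118.5
  A: 0 + 1(103.5) = 103.5
  D: 0 + 3(103.5) = 310.5
Total out = 743.5 mol; y_D = 310.5 / 743.5 = 0.4176.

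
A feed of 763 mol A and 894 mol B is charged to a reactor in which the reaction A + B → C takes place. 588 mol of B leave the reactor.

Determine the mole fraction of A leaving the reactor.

For B: n = n₀ − 1ξ → 588 = 894 − 1ξ, giving ξ = 306 mol.
Outlet amounts (n = n₀ + ν ξ):
  A: 763 − 1(306) = 457
  B: 894 − 1(306) = 588
  C: 0 + 1(306) = 306
Total out = 1351 mol; y_A = 457 / 1351 = 0.3383.

0.338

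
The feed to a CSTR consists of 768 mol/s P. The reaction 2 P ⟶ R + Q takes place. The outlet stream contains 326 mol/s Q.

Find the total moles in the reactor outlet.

For Q: n = n₀ + 1ξ → 326 = 0 + 1ξ, giving ξ = 326 mol/s.
Outlet amounts (n = n₀ + ν ξ):
  P: 768 − 2(326) = 116
  R: 0 + 1(326) = 326
  Q: 0 + 1(326) = 326
Total out = 116 + 326 + 326 = 768 mol/s.

768 mol/s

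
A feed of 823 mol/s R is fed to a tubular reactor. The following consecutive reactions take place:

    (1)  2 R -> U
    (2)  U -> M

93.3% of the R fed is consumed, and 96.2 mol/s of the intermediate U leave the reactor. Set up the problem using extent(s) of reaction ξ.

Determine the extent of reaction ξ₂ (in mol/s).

Conversion of R: R consumed = 2ξ₁ = 0.933 × 823 → ξ₁ = 383.9 mol/s.
U balance: n_U = 0 + 1ξ₁ − 1ξ₂ = 96.2 → ξ₂ = (1·383.9 − 96.2)/1 = 287.7 mol/s.
Outlet amounts (n = n₀ + Σ ν·ξ):
  R: 823 − 2(383.9) = 55.14
  U: 0 + 1(383.9) − 1(287.7) = 96.2
  M: 0 + 1(287.7) = 287.7

ξ₂ = 288 mol/s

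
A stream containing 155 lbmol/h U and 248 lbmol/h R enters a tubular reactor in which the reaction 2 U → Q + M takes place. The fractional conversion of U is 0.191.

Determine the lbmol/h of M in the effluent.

U reacted = 0.191 × 155 = 29.61 lbmol/h; ν_U = −2, so ξ = 29.61/2 = 14.8 lbmol/h.
Outlet amounts (n = n₀ + ν ξ):
  U: 155 − 2(14.8) = 125.4
  Q: 0 + 1(14.8) = 14.8
  M: 0 + 1(14.8) = 14.8
  R: 248 (inert)

14.8 lbmol/h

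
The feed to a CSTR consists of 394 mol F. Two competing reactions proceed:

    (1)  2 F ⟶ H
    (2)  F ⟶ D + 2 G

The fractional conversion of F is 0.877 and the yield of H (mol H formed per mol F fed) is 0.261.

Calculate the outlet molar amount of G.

280 mol

Yield of H: 1ξ₁ / 394 = 0.261 → ξ₁ = 102.8 mol.
Conversion of F: 2ξ₁ + 1ξ₂ = 0.877 × 394 = 345.5 → ξ₂ = 139.9 mol.
Outlet amounts (n = n₀ + Σ ν·ξ):
  F: 394 − 2(102.8) − 1(139.9) = 48.46
  H: 0 + 1(102.8) = 102.8
  D: 0 + 1(139.9) = 139.9
  G: 0 + 2(139.9) = 279.7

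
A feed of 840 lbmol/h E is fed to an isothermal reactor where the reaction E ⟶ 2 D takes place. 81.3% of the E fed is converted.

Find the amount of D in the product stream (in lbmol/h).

1370 lbmol/h

E reacted = 0.813 × 840 = 682.9 lbmol/h; ν_E = −1, so ξ = 682.9/1 = 682.9 lbmol/h.
Outlet amounts (n = n₀ + ν ξ):
  E: 840 − 1(682.9) = 157.1
  D: 0 + 2(682.9) = 1366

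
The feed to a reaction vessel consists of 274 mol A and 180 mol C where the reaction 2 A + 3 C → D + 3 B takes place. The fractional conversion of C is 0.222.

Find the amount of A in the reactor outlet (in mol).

247 mol

C reacted = 0.222 × 180 = 39.96 mol; ν_C = −3, so ξ = 39.96/3 = 13.32 mol.
Outlet amounts (n = n₀ + ν ξ):
  A: 274 − 2(13.32) = 247.4
  C: 180 − 3(13.32) = 140
  D: 0 + 1(13.32) = 13.32
  B: 0 + 3(13.32) = 39.96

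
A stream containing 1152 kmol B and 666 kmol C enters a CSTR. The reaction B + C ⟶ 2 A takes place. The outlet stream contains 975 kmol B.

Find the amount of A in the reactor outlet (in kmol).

For B: n = n₀ − 1ξ → 975 = 1152 − 1ξ, giving ξ = 177 kmol.
Outlet amounts (n = n₀ + ν ξ):
  B: 1152 − 1(177) = 975
  C: 666 − 1(177) = 489
  A: 0 + 2(177) = 354

354 kmol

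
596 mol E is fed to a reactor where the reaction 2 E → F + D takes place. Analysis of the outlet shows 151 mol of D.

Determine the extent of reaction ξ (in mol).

ξ = 151 mol

For D: n = n₀ + 1ξ → 151 = 0 + 1ξ, giving ξ = 151 mol.
Outlet amounts (n = n₀ + ν ξ):
  E: 596 − 2(151) = 294
  F: 0 + 1(151) = 151
  D: 0 + 1(151) = 151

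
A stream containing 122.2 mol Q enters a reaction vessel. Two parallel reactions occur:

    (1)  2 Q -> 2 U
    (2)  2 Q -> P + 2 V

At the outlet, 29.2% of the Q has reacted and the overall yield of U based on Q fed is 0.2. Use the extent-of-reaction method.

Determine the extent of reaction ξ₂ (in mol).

ξ₂ = 5.62 mol

Yield of U: 2ξ₁ / 122.2 = 0.2 → ξ₁ = 12.22 mol.
Conversion of Q: 2ξ₁ + 2ξ₂ = 0.292 × 122.2 = 35.68 → ξ₂ = 5.621 mol.
Outlet amounts (n = n₀ + Σ ν·ξ):
  Q: 122.2 − 2(12.22) − 2(5.621) = 86.52
  U: 0 + 2(12.22) = 24.44
  P: 0 + 1(5.621) = 5.621
  V: 0 + 2(5.621) = 11.24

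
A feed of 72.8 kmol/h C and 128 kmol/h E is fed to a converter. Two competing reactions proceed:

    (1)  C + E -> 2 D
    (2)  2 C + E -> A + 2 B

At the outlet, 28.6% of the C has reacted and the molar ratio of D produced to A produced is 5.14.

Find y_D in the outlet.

0.117

Conversion of C: C consumed = 0.286 × 72.8 = 20.82 kmol/h = 1ξ₁ + 2ξ₂.
Selectivity: 2ξ₁ / (1ξ₂) = 5.14 → ξ₁ = 2.57 ξ₂.
Substitute: (1·2.57 + 2) ξ₂ = 20.82 → ξ₂ = 4.556 kmol/h, ξ₁ = 11.71 kmol/h.
Outlet amounts (n = n₀ + Σ ν·ξ):
  C: 72.8 − 1(11.71) − 2(4.556) = 51.98
  E: 128 − 1(11.71) − 1(4.556) = 111.7
  D: 0 + 2(11.71) = 23.42
  A: 0 + 1(4.556) = 4.556
  B: 0 + 2(4.556) = 9.112
Total out = 200.8 kmol/h; y_D = 23.42 / 200.8 = 0.1166.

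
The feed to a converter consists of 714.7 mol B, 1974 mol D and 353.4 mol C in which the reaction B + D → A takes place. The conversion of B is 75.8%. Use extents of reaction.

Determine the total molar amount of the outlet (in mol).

2500 mol

B reacted = 0.758 × 714.7 = 541.7 mol; ν_B = −1, so ξ = 541.7/1 = 541.7 mol.
Outlet amounts (n = n₀ + ν ξ):
  B: 714.7 − 1(541.7) = 173
  D: 1974 − 1(541.7) = 1432
  A: 0 + 1(541.7) = 541.7
  C: 353.4 (inert)
Total out = 173 + 1432 + 541.7 + 353.4 = 2500 mol.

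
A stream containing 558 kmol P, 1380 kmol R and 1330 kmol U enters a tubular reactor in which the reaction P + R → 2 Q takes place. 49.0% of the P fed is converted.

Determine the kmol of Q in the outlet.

P reacted = 0.49 × 558 = 273.4 kmol; ν_P = −1, so ξ = 273.4/1 = 273.4 kmol.
Outlet amounts (n = n₀ + ν ξ):
  P: 558 − 1(273.4) = 284.6
  R: 1380 − 1(273.4) = 1107
  Q: 0 + 2(273.4) = 546.8
  U: 1330 (inert)

547 kmol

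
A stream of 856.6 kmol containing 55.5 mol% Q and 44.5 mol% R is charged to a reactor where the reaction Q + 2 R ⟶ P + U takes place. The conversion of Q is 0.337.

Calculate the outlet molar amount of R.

60.8 kmol

Q reacted = 0.337 × 475.4 = 160.2 kmol; ν_Q = −1, so ξ = 160.2/1 = 160.2 kmol.
Outlet amounts (n = n₀ + ν ξ):
  Q: 475.4 − 1(160.2) = 315.2
  R: 381.2 − 2(160.2) = 60.76
  P: 0 + 1(160.2) = 160.2
  U: 0 + 1(160.2) = 160.2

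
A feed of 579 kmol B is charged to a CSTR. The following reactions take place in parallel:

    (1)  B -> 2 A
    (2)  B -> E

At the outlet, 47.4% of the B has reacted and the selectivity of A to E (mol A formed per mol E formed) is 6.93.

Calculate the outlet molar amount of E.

Conversion of B: B consumed = 0.474 × 579 = 274.4 kmol = 1ξ₁ + 1ξ₂.
Selectivity: 2ξ₁ / (1ξ₂) = 6.93 → ξ₁ = 3.465 ξ₂.
Substitute: (1·3.465 + 1) ξ₂ = 274.4 → ξ₂ = 61.47 kmol, ξ₁ = 213 kmol.
Outlet amounts (n = n₀ + Σ ν·ξ):
  B: 579 − 1(213) − 1(61.47) = 304.6
  A: 0 + 2(213) = 426
  E: 0 + 1(61.47) = 61.47

61.5 kmol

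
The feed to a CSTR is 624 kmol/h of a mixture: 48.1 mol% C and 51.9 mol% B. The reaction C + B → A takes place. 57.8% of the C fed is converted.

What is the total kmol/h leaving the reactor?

C reacted = 0.578 × 300.1 = 173.5 kmol/h; ν_C = −1, so ξ = 173.5/1 = 173.5 kmol/h.
Outlet amounts (n = n₀ + ν ξ):
  C: 300.1 − 1(173.5) = 126.7
  B: 323.9 − 1(173.5) = 150.4
  A: 0 + 1(173.5) = 173.5
Total out = 126.7 + 150.4 + 173.5 = 450.5 kmol/h.

451 kmol/h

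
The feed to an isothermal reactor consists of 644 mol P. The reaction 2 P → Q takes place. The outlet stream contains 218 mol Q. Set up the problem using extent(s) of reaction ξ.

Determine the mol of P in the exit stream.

208 mol

For Q: n = n₀ + 1ξ → 218 = 0 + 1ξ, giving ξ = 218 mol.
Outlet amounts (n = n₀ + ν ξ):
  P: 644 − 2(218) = 208
  Q: 0 + 1(218) = 218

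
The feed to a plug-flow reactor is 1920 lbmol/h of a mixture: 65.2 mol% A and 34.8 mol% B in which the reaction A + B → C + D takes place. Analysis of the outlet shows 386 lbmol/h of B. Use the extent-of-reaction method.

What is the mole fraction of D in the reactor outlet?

For B: n = n₀ − 1ξ → 386 = 668.2 − 1ξ, giving ξ = 282.2 lbmol/h.
Outlet amounts (n = n₀ + ν ξ):
  A: 1252 − 1(282.2) = 969.7
  B: 668.2 − 1(282.2) = 386
  C: 0 + 1(282.2) = 282.2
  D: 0 + 1(282.2) = 282.2
Total out = 1920 lbmol/h; y_D = 282.2 / 1920 = 0.147.

0.147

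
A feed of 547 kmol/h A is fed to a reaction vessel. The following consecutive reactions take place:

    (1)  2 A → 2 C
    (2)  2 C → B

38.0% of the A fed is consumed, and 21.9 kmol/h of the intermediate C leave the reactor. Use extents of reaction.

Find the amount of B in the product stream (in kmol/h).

93 kmol/h

Conversion of A: A consumed = 2ξ₁ = 0.38 × 547 → ξ₁ = 103.9 kmol/h.
C balance: n_C = 0 + 2ξ₁ − 2ξ₂ = 21.9 → ξ₂ = (2·103.9 − 21.9)/2 = 92.98 kmol/h.
Outlet amounts (n = n₀ + Σ ν·ξ):
  A: 547 − 2(103.9) = 339.1
  C: 0 + 2(103.9) − 2(92.98) = 21.9
  B: 0 + 1(92.98) = 92.98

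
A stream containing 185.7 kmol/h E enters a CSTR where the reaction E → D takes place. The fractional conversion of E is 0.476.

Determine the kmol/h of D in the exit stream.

88.4 kmol/h

E reacted = 0.476 × 185.7 = 88.39 kmol/h; ν_E = −1, so ξ = 88.39/1 = 88.39 kmol/h.
Outlet amounts (n = n₀ + ν ξ):
  E: 185.7 − 1(88.39) = 97.31
  D: 0 + 1(88.39) = 88.39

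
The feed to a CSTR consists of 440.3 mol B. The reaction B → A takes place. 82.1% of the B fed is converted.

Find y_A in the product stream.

0.821

B reacted = 0.821 × 440.3 = 361.5 mol; ν_B = −1, so ξ = 361.5/1 = 361.5 mol.
Outlet amounts (n = n₀ + ν ξ):
  B: 440.3 − 1(361.5) = 78.81
  A: 0 + 1(361.5) = 361.5
Total out = 440.3 mol; y_A = 361.5 / 440.3 = 0.821.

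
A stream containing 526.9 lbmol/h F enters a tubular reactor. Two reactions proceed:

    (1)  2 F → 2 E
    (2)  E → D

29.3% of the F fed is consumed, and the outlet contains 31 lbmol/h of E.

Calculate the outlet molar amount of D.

Conversion of F: F consumed = 2ξ₁ = 0.293 × 526.9 → ξ₁ = 77.19 lbmol/h.
E balance: n_E = 0 + 2ξ₁ − 1ξ₂ = 31 → ξ₂ = (2·77.19 − 31)/1 = 123.4 lbmol/h.
Outlet amounts (n = n₀ + Σ ν·ξ):
  F: 526.9 − 2(77.19) = 372.5
  E: 0 + 2(77.19) − 1(123.4) = 31
  D: 0 + 1(123.4) = 123.4

123 lbmol/h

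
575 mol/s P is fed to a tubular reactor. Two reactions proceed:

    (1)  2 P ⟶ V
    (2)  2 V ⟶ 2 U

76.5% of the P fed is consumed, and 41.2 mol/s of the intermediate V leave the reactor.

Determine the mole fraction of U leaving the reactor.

Conversion of P: P consumed = 2ξ₁ = 0.765 × 575 → ξ₁ = 219.9 mol/s.
V balance: n_V = 0 + 1ξ₁ − 2ξ₂ = 41.2 → ξ₂ = (1·219.9 − 41.2)/2 = 89.37 mol/s.
Outlet amounts (n = n₀ + Σ ν·ξ):
  P: 575 − 2(219.9) = 135.1
  V: 0 + 1(219.9) − 2(89.37) = 41.2
  U: 0 + 2(89.37) = 178.7
Total out = 355.1 mol/s; y_U = 178.7 / 355.1 = 0.5034.

0.503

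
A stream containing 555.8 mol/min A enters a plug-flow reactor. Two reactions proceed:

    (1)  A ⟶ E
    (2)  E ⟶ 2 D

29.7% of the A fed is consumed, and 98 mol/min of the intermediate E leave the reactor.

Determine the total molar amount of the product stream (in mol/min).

Conversion of A: A consumed = 1ξ₁ = 0.297 × 555.8 → ξ₁ = 165.1 mol/min.
E balance: n_E = 0 + 1ξ₁ − 1ξ₂ = 98 → ξ₂ = (1·165.1 − 98)/1 = 67.07 mol/min.
Outlet amounts (n = n₀ + Σ ν·ξ):
  A: 555.8 − 1(165.1) = 390.7
  E: 0 + 1(165.1) − 1(67.07) = 98
  D: 0 + 2(67.07) = 134.1
Total out = 390.7 + 98 + 134.1 = 622.9 mol/min.

623 mol/min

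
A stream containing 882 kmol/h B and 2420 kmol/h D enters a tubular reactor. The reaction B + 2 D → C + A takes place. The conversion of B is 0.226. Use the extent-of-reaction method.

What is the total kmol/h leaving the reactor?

B reacted = 0.226 × 882 = 199.3 kmol/h; ν_B = −1, so ξ = 199.3/1 = 199.3 kmol/h.
Outlet amounts (n = n₀ + ν ξ):
  B: 882 − 1(199.3) = 682.7
  D: 2420 − 2(199.3) = 2021
  C: 0 + 1(199.3) = 199.3
  A: 0 + 1(199.3) = 199.3
Total out = 682.7 + 2021 + 199.3 + 199.3 = 3103 kmol/h.

3100 kmol/h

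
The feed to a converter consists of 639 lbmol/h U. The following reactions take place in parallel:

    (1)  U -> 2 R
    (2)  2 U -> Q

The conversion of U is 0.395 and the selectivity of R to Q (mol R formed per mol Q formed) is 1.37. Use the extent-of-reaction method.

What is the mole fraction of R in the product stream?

0.211

Conversion of U: U consumed = 0.395 × 639 = 252.4 lbmol/h = 1ξ₁ + 2ξ₂.
Selectivity: 2ξ₁ / (1ξ₂) = 1.37 → ξ₁ = 0.685 ξ₂.
Substitute: (1·0.685 + 2) ξ₂ = 252.4 → ξ₂ = 94.01 lbmol/h, ξ₁ = 64.39 lbmol/h.
Outlet amounts (n = n₀ + Σ ν·ξ):
  U: 639 − 1(64.39) − 2(94.01) = 386.6
  R: 0 + 2(64.39) = 128.8
  Q: 0 + 1(94.01) = 94.01
Total out = 609.4 lbmol/h; y_R = 128.8 / 609.4 = 0.2113.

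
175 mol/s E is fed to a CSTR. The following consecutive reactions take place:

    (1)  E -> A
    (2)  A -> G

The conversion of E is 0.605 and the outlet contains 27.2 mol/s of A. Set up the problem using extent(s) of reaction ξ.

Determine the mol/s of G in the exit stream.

78.7 mol/s

Conversion of E: E consumed = 1ξ₁ = 0.605 × 175 → ξ₁ = 105.9 mol/s.
A balance: n_A = 0 + 1ξ₁ − 1ξ₂ = 27.2 → ξ₂ = (1·105.9 − 27.2)/1 = 78.67 mol/s.
Outlet amounts (n = n₀ + Σ ν·ξ):
  E: 175 − 1(105.9) = 69.12
  A: 0 + 1(105.9) − 1(78.67) = 27.2
  G: 0 + 1(78.67) = 78.67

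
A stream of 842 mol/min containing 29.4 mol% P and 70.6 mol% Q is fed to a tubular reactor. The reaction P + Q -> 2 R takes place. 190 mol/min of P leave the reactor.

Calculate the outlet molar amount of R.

115 mol/min

For P: n = n₀ − 1ξ → 190 = 247.5 − 1ξ, giving ξ = 57.55 mol/min.
Outlet amounts (n = n₀ + ν ξ):
  P: 247.5 − 1(57.55) = 190
  Q: 594.5 − 1(57.55) = 536.9
  R: 0 + 2(57.55) = 115.1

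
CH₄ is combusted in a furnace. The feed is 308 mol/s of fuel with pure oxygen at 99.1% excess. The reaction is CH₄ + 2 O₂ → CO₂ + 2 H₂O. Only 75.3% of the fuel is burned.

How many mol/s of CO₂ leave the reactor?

Stoichiometric O₂ = 2 × 308 = 616 mol/s; O₂ fed = 616 × 1.991 = 1226 mol/s.
Fuel reacted = 0.753 × 308 → ξ = 231.9 mol/s.
Outlet (n = n₀ + ν ξ):
  CH₄: 308 − 1(231.9) = 76.08
  O₂: 1226 − 2(231.9) = 762.6
  CO₂: 0 + 1(231.9) = 231.9
  H₂O: 0 + 2(231.9) = 463.8

232 mol/s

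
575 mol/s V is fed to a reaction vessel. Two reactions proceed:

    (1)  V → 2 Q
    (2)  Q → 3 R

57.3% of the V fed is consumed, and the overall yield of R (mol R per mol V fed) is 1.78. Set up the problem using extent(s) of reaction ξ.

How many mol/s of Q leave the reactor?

Conversion of V: V consumed = 1ξ₁ = 0.573 × 575 → ξ₁ = 329.5 mol/s.
Yield of R: 3ξ₂ / 575 = 1.78 → ξ₂ = 341.2 mol/s.
Outlet amounts (n = n₀ + Σ ν·ξ):
  V: 575 − 1(329.5) = 245.5
  Q: 0 + 2(329.5) − 1(341.2) = 317.8
  R: 0 + 3(341.2) = 1024

318 mol/s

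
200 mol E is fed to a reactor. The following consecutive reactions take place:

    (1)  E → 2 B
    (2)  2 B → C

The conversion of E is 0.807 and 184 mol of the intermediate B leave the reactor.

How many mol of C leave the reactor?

Conversion of E: E consumed = 1ξ₁ = 0.807 × 200 → ξ₁ = 161.4 mol.
B balance: n_B = 0 + 2ξ₁ − 2ξ₂ = 184 → ξ₂ = (2·161.4 − 184)/2 = 69.4 mol.
Outlet amounts (n = n₀ + Σ ν·ξ):
  E: 200 − 1(161.4) = 38.6
  B: 0 + 2(161.4) − 2(69.4) = 184
  C: 0 + 1(69.4) = 69.4

69.4 mol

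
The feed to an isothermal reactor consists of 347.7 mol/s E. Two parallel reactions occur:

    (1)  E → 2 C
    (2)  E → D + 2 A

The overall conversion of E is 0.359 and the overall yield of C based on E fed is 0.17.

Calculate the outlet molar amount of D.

95.3 mol/s

Yield of C: 2ξ₁ / 347.7 = 0.17 → ξ₁ = 29.55 mol/s.
Conversion of E: 1ξ₁ + 1ξ₂ = 0.359 × 347.7 = 124.8 → ξ₂ = 95.27 mol/s.
Outlet amounts (n = n₀ + Σ ν·ξ):
  E: 347.7 − 1(29.55) − 1(95.27) = 222.9
  C: 0 + 2(29.55) = 59.11
  D: 0 + 1(95.27) = 95.27
  A: 0 + 2(95.27) = 190.5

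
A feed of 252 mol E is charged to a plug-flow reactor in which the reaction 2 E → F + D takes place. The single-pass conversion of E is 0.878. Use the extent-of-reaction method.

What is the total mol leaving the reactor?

E reacted = 0.878 × 252 = 221.3 mol; ν_E = −2, so ξ = 221.3/2 = 110.6 mol.
Outlet amounts (n = n₀ + ν ξ):
  E: 252 − 2(110.6) = 30.74
  F: 0 + 1(110.6) = 110.6
  D: 0 + 1(110.6) = 110.6
Total out = 30.74 + 110.6 + 110.6 = 252 mol.

252 mol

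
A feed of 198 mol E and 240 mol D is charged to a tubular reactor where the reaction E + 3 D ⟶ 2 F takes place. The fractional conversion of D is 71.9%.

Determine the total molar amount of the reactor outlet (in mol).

323 mol

D reacted = 0.719 × 240 = 172.6 mol; ν_D = −3, so ξ = 172.6/3 = 57.52 mol.
Outlet amounts (n = n₀ + ν ξ):
  E: 198 − 1(57.52) = 140.5
  D: 240 − 3(57.52) = 67.44
  F: 0 + 2(57.52) = 115
Total out = 140.5 + 67.44 + 115 = 323 mol.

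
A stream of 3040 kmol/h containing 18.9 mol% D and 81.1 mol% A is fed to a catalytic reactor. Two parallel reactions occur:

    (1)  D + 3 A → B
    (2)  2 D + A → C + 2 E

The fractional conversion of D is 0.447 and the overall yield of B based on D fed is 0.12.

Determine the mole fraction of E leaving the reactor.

0.0663

Yield of B: 1ξ₁ / 574.6 = 0.12 → ξ₁ = 68.95 kmol/h.
Conversion of D: 1ξ₁ + 2ξ₂ = 0.447 × 574.6 = 256.8 → ξ₂ = 93.94 kmol/h.
Outlet amounts (n = n₀ + Σ ν·ξ):
  D: 574.6 − 1(68.95) − 2(93.94) = 317.7
  A: 2465 − 3(68.95) − 1(93.94) = 2165
  B: 0 + 1(68.95) = 68.95
  C: 0 + 1(93.94) = 93.94
  E: 0 + 2(93.94) = 187.9
Total out = 2833 kmol/h; y_E = 187.9 / 2833 = 0.06632.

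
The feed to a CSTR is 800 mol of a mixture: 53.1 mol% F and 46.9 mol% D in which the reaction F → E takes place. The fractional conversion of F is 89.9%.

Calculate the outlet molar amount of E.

F reacted = 0.899 × 424.8 = 381.9 mol; ν_F = −1, so ξ = 381.9/1 = 381.9 mol.
Outlet amounts (n = n₀ + ν ξ):
  F: 424.8 − 1(381.9) = 42.9
  E: 0 + 1(381.9) = 381.9
  D: 375.2 (inert)

382 mol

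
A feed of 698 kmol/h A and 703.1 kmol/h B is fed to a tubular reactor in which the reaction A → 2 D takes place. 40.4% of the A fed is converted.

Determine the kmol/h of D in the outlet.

A reacted = 0.404 × 698 = 282 kmol/h; ν_A = −1, so ξ = 282/1 = 282 kmol/h.
Outlet amounts (n = n₀ + ν ξ):
  A: 698 − 1(282) = 416
  D: 0 + 2(282) = 564
  B: 703.1 (inert)

564 kmol/h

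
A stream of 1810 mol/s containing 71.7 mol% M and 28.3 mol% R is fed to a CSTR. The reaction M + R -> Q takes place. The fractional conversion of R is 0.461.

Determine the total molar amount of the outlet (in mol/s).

R reacted = 0.461 × 512.2 = 236.1 mol/s; ν_R = −1, so ξ = 236.1/1 = 236.1 mol/s.
Outlet amounts (n = n₀ + ν ξ):
  M: 1298 − 1(236.1) = 1062
  R: 512.2 − 1(236.1) = 276.1
  Q: 0 + 1(236.1) = 236.1
Total out = 1062 + 276.1 + 236.1 = 1574 mol/s.

1570 mol/s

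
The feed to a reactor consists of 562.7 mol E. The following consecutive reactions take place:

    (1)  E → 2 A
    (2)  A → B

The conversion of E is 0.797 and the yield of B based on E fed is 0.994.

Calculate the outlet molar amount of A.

Conversion of E: E consumed = 1ξ₁ = 0.797 × 562.7 → ξ₁ = 448.5 mol.
Yield of B: 1ξ₂ / 562.7 = 0.994 → ξ₂ = 559.3 mol.
Outlet amounts (n = n₀ + Σ ν·ξ):
  E: 562.7 − 1(448.5) = 114.2
  A: 0 + 2(448.5) − 1(559.3) = 337.6
  B: 0 + 1(559.3) = 559.3

338 mol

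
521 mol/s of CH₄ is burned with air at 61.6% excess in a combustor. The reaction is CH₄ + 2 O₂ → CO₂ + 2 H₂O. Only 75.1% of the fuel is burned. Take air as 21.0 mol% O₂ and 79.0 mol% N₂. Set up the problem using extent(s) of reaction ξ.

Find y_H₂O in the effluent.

0.0916

Stoichiometric O₂ = 2 × 521 = 1042 mol/s; O₂ fed = 1042 × 1.616 = 1684 mol/s.
N₂ fed = 1684 × 79/21 = 6335 mol/s.
Fuel reacted = 0.751 × 521 → ξ = 391.3 mol/s.
Outlet (n = n₀ + ν ξ):
  CH₄: 521 − 1(391.3) = 129.7
  O₂: 1684 − 2(391.3) = 901.3
  N₂: 6335 (inert)
  CO₂: 0 + 1(391.3) = 391.3
  H₂O: 0 + 2(391.3) = 782.5
Total out = 8539 mol/s; y_H₂O = 782.5 / 8539 = 0.09164.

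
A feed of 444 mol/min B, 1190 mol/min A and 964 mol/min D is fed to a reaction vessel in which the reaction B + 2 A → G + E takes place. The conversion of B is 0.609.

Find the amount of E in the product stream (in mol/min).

B reacted = 0.609 × 444 = 270.4 mol/min; ν_B = −1, so ξ = 270.4/1 = 270.4 mol/min.
Outlet amounts (n = n₀ + ν ξ):
  B: 444 − 1(270.4) = 173.6
  A: 1190 − 2(270.4) = 649.2
  G: 0 + 1(270.4) = 270.4
  E: 0 + 1(270.4) = 270.4
  D: 964 (inert)

270 mol/min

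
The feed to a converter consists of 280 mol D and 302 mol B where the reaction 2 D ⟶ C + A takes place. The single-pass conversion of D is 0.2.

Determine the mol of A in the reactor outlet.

D reacted = 0.2 × 280 = 56 mol; ν_D = −2, so ξ = 56/2 = 28 mol.
Outlet amounts (n = n₀ + ν ξ):
  D: 280 − 2(28) = 224
  C: 0 + 1(28) = 28
  A: 0 + 1(28) = 28
  B: 302 (inert)

28 mol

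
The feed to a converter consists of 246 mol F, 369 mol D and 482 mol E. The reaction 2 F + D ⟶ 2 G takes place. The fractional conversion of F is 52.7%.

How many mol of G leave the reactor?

F reacted = 0.527 × 246 = 129.6 mol; ν_F = −2, so ξ = 129.6/2 = 64.82 mol.
Outlet amounts (n = n₀ + ν ξ):
  F: 246 − 2(64.82) = 116.4
  D: 369 − 1(64.82) = 304.2
  G: 0 + 2(64.82) = 129.6
  E: 482 (inert)

130 mol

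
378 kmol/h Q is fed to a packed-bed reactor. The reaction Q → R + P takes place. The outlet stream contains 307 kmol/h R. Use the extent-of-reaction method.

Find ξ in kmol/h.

ξ = 307 kmol/h

For R: n = n₀ + 1ξ → 307 = 0 + 1ξ, giving ξ = 307 kmol/h.
Outlet amounts (n = n₀ + ν ξ):
  Q: 378 − 1(307) = 71
  R: 0 + 1(307) = 307
  P: 0 + 1(307) = 307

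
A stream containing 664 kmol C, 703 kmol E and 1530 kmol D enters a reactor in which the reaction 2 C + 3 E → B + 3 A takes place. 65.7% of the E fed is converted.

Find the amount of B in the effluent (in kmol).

E reacted = 0.657 × 703 = 461.9 kmol; ν_E = −3, so ξ = 461.9/3 = 154 kmol.
Outlet amounts (n = n₀ + ν ξ):
  C: 664 − 2(154) = 356.1
  E: 703 − 3(154) = 241.1
  B: 0 + 1(154) = 154
  A: 0 + 3(154) = 461.9
  D: 1530 (inert)

154 kmol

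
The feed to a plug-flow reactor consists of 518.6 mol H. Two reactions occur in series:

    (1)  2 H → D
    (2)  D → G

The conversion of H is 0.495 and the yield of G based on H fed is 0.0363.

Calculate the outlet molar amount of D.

110 mol

Conversion of H: H consumed = 2ξ₁ = 0.495 × 518.6 → ξ₁ = 128.4 mol.
Yield of G: 1ξ₂ / 518.6 = 0.0363 → ξ₂ = 18.83 mol.
Outlet amounts (n = n₀ + Σ ν·ξ):
  H: 518.6 − 2(128.4) = 261.9
  D: 0 + 1(128.4) − 1(18.83) = 109.5
  G: 0 + 1(18.83) = 18.83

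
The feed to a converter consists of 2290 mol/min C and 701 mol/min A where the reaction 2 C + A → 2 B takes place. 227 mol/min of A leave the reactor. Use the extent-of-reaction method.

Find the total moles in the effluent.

For A: n = n₀ − 1ξ → 227 = 701 − 1ξ, giving ξ = 474 mol/min.
Outlet amounts (n = n₀ + ν ξ):
  C: 2290 − 2(474) = 1342
  A: 701 − 1(474) = 227
  B: 0 + 2(474) = 948
Total out = 1342 + 227 + 948 = 2517 mol/min.

2520 mol/min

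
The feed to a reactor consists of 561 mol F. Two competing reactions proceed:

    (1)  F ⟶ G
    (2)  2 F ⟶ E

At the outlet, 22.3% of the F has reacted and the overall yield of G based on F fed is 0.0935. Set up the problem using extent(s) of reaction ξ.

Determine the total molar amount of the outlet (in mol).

525 mol

Yield of G: 1ξ₁ / 561 = 0.0935 → ξ₁ = 52.45 mol.
Conversion of F: 1ξ₁ + 2ξ₂ = 0.223 × 561 = 125.1 → ξ₂ = 36.32 mol.
Outlet amounts (n = n₀ + Σ ν·ξ):
  F: 561 − 1(52.45) − 2(36.32) = 435.9
  G: 0 + 1(52.45) = 52.45
  E: 0 + 1(36.32) = 36.32
Total out = 435.9 + 52.45 + 36.32 = 524.7 mol.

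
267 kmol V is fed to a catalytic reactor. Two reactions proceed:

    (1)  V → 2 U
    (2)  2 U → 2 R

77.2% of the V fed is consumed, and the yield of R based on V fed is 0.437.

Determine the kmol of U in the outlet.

296 kmol

Conversion of V: V consumed = 1ξ₁ = 0.772 × 267 → ξ₁ = 206.1 kmol.
Yield of R: 2ξ₂ / 267 = 0.437 → ξ₂ = 58.34 kmol.
Outlet amounts (n = n₀ + Σ ν·ξ):
  V: 267 − 1(206.1) = 60.88
  U: 0 + 2(206.1) − 2(58.34) = 295.6
  R: 0 + 2(58.34) = 116.7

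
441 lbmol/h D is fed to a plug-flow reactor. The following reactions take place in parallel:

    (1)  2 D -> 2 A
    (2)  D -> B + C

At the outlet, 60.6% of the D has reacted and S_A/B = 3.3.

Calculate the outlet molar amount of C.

62.2 lbmol/h

Conversion of D: D consumed = 0.606 × 441 = 267.2 lbmol/h = 2ξ₁ + 1ξ₂.
Selectivity: 2ξ₁ / (1ξ₂) = 3.3 → ξ₁ = 1.65 ξ₂.
Substitute: (2·1.65 + 1) ξ₂ = 267.2 → ξ₂ = 62.15 lbmol/h, ξ₁ = 102.5 lbmol/h.
Outlet amounts (n = n₀ + Σ ν·ξ):
  D: 441 − 2(102.5) − 1(62.15) = 173.8
  A: 0 + 2(102.5) = 205.1
  B: 0 + 1(62.15) = 62.15
  C: 0 + 1(62.15) = 62.15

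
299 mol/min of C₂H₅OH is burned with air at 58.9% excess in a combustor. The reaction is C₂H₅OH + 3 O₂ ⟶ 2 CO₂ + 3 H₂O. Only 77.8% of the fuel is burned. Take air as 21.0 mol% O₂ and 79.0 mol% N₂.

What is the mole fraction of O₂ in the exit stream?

Stoichiometric O₂ = 3 × 299 = 897 mol/min; O₂ fed = 897 × 1.589 = 1425 mol/min.
N₂ fed = 1425 × 79/21 = 5362 mol/min.
Fuel reacted = 0.778 × 299 → ξ = 232.6 mol/min.
Outlet (n = n₀ + ν ξ):
  C₂H₅OH: 299 − 1(232.6) = 66.38
  O₂: 1425 − 3(232.6) = 727.5
  N₂: 5362 (inert)
  CO₂: 0 + 2(232.6) = 465.2
  H₂O: 0 + 3(232.6) = 697.9
Total out = 7319 mol/min; y_O₂ = 727.5 / 7319 = 0.0994.

0.0994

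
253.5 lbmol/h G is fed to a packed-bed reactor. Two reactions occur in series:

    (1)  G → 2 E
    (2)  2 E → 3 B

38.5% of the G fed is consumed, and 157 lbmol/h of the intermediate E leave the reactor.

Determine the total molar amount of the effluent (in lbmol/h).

Conversion of G: G consumed = 1ξ₁ = 0.385 × 253.5 → ξ₁ = 97.6 lbmol/h.
E balance: n_E = 0 + 2ξ₁ − 2ξ₂ = 157 → ξ₂ = (2·97.6 − 157)/2 = 19.1 lbmol/h.
Outlet amounts (n = n₀ + Σ ν·ξ):
  G: 253.5 − 1(97.6) = 155.9
  E: 0 + 2(97.6) − 2(19.1) = 157
  B: 0 + 3(19.1) = 57.29
Total out = 155.9 + 157 + 57.29 = 370.2 lbmol/h.

370 lbmol/h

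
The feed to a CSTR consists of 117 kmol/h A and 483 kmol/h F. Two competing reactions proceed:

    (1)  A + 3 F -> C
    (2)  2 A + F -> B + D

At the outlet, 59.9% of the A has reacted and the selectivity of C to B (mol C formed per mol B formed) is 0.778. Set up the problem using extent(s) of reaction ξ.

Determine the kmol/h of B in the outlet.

25.2 kmol/h

Conversion of A: A consumed = 0.599 × 117 = 70.08 kmol/h = 1ξ₁ + 2ξ₂.
Selectivity: 1ξ₁ / (1ξ₂) = 0.778 → ξ₁ = 0.778 ξ₂.
Substitute: (1·0.778 + 2) ξ₂ = 70.08 → ξ₂ = 25.23 kmol/h, ξ₁ = 19.63 kmol/h.
Outlet amounts (n = n₀ + Σ ν·ξ):
  A: 117 − 1(19.63) − 2(25.23) = 46.92
  F: 483 − 3(19.63) − 1(25.23) = 398.9
  C: 0 + 1(19.63) = 19.63
  B: 0 + 1(25.23) = 25.23
  D: 0 + 1(25.23) = 25.23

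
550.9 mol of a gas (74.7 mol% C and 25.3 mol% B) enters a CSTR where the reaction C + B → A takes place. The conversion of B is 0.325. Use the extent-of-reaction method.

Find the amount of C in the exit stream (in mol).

B reacted = 0.325 × 139.4 = 45.3 mol; ν_B = −1, so ξ = 45.3/1 = 45.3 mol.
Outlet amounts (n = n₀ + ν ξ):
  C: 411.5 − 1(45.3) = 366.2
  B: 139.4 − 1(45.3) = 94.08
  A: 0 + 1(45.3) = 45.3

366 mol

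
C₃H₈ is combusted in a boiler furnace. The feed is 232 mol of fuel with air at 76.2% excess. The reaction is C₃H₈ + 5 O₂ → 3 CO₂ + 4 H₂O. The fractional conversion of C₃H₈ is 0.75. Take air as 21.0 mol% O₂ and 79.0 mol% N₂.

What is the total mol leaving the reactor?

Stoichiometric O₂ = 5 × 232 = 1160 mol; O₂ fed = 1160 × 1.762 = 2044 mol.
N₂ fed = 2044 × 79/21 = 7689 mol.
Fuel reacted = 0.75 × 232 → ξ = 174 mol.
Outlet (n = n₀ + ν ξ):
  C₃H₈: 232 − 1(174) = 58
  O₂: 2044 − 5(174) = 1174
  N₂: 7689 (inert)
  CO₂: 0 + 3(174) = 522
  H₂O: 0 + 4(174) = 696
Total out = 58 + 1174 + 7689 + 522 + 696 = 10140 mol.

10100 mol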